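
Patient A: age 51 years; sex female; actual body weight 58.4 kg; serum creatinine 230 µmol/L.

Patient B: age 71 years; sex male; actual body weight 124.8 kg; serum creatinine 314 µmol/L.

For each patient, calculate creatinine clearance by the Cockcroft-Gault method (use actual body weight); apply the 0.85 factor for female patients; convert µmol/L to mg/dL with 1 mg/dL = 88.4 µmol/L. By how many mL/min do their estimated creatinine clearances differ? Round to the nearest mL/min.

10 mL/min

Patient A: SCr = 230 / 88.4 = 2.602 mg/dL
Patient A: CrCl = (140 − 51) × 58.4 / (72 × 2.602) × 0.85 = 5197.6 / 187.34 × 0.85 ≈ 23.6 mL/min
Patient B: SCr = 314 / 88.4 = 3.552 mg/dL
Patient B: CrCl = (140 − 71) × 124.8 / (72 × 3.552) = 8611.2 / 255.74 ≈ 33.7 mL/min
|23.6 − 33.7| = 10.1 mL/min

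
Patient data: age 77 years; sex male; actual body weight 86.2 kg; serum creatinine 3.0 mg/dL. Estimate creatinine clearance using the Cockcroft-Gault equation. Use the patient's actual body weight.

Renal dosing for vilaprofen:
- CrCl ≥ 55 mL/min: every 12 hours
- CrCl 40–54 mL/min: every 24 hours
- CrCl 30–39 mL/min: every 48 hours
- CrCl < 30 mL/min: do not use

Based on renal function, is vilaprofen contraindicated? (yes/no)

yes

CrCl = (140 − 77) × 86.2 / (72 × 3) = 5430.6 / 216.00 ≈ 25.1 mL/min
CrCl ≈ 25 mL/min, which is < 30 mL/min.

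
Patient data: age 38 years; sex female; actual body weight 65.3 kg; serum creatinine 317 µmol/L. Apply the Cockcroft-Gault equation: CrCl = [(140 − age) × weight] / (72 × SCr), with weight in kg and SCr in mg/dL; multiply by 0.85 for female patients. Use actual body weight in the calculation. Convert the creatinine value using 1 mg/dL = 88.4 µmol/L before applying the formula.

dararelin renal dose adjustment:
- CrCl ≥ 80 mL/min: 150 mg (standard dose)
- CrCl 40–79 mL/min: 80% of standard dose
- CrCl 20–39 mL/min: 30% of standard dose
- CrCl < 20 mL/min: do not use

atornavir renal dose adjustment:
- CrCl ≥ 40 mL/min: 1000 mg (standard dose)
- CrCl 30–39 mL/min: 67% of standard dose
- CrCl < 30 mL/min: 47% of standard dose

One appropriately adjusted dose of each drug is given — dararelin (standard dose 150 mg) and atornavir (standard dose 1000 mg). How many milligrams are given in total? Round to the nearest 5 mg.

SCr = 317 / 88.4 = 3.586 mg/dL
CrCl = (140 − 38) × 65.3 / (72 × 3.586) × 0.85 = 6660.6 / 258.19 × 0.85 ≈ 21.9 mL/min
CrCl ≈ 22 mL/min.
dararelin: 20–39 mL/min → 30% of 150 mg = 45 mg.
atornavir: < 30 mL/min → 47% of 1000 mg = 470 mg.
Total = 45 + 470 = 515 mg.

515 mg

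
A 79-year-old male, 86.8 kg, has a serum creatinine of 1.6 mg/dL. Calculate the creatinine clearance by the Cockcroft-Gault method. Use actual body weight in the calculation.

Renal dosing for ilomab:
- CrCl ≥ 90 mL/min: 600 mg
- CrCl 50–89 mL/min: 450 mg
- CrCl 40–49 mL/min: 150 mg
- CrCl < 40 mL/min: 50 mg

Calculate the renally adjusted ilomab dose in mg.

150 mg

CrCl = (140 − 79) × 86.8 / (72 × 1.6) = 5294.8 / 115.20 ≈ 46.0 mL/min
CrCl ≈ 46 mL/min → bracket 40–49 mL/min.
Dose for this bracket: 150 mg.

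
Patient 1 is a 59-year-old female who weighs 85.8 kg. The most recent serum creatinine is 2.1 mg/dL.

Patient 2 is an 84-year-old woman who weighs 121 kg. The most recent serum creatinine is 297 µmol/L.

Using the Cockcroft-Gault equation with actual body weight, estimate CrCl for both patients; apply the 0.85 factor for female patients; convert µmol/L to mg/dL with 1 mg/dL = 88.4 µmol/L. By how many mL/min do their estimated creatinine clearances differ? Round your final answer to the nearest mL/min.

Patient 1: CrCl = (140 − 59) × 85.8 / (72 × 2.1) × 0.85 = 6949.8 / 151.20 × 0.85 ≈ 39.1 mL/min
Patient 2: SCr = 297 / 88.4 = 3.36 mg/dL
Patient 2: CrCl = (140 − 84) × 121 / (72 × 3.36) × 0.85 = 6776.0 / 241.92 × 0.85 ≈ 23.8 mL/min
|39.1 − 23.8| = 15.3 mL/min

15 mL/min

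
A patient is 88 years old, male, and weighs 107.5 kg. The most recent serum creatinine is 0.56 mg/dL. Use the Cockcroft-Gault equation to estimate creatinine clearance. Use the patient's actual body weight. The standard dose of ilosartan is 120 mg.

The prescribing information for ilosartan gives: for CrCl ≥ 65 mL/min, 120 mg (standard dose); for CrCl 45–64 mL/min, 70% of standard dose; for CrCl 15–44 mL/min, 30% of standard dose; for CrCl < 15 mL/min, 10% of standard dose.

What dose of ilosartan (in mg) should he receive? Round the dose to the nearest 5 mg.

CrCl = (140 − 88) × 107.5 / (72 × 0.56) = 5590.0 / 40.32 ≈ 138.6 mL/min
CrCl ≈ 139 mL/min → bracket ≥ 65 mL/min.
100% of 120 mg = 120 mg

120 mg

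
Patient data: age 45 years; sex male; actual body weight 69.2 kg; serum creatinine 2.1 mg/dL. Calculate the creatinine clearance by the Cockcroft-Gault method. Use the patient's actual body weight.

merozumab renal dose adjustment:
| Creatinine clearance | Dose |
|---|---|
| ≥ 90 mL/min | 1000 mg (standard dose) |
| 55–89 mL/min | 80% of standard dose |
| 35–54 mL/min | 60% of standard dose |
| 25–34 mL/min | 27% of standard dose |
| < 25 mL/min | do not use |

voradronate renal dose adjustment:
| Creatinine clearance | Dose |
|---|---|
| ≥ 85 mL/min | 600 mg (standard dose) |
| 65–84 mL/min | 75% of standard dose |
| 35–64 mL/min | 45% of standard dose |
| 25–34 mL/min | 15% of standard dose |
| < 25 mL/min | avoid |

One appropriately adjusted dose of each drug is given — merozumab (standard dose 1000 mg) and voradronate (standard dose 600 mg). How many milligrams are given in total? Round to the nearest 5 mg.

CrCl = (140 − 45) × 69.2 / (72 × 2.1) = 6574.0 / 151.20 ≈ 43.5 mL/min
CrCl ≈ 43 mL/min.
merozumab: 35–54 mL/min → 60% of 1000 mg = 600 mg.
voradronate: 35–64 mL/min → 45% of 600 mg = 270 mg.
Total = 600 + 270 = 870 mg.

870 mg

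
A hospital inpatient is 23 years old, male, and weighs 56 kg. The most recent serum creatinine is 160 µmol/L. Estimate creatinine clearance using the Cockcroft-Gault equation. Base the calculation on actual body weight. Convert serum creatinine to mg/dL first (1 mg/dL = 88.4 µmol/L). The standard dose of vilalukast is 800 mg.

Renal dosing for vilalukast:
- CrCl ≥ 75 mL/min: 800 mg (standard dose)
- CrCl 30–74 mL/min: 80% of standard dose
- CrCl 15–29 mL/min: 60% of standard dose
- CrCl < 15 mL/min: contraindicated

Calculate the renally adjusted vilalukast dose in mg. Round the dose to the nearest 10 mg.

SCr = 160 / 88.4 = 1.81 mg/dL
CrCl = (140 − 23) × 56 / (72 × 1.81) = 6552.0 / 130.32 ≈ 50.3 mL/min
CrCl ≈ 50 mL/min → bracket 30–74 mL/min.
80% of 800 mg = 640 mg

640 mg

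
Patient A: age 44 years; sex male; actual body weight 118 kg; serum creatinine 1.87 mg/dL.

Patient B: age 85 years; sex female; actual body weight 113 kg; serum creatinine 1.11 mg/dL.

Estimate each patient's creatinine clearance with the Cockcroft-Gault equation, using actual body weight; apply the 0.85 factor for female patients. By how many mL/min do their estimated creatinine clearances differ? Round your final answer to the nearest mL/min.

18 mL/min

Patient A: CrCl = (140 − 44) × 118 / (72 × 1.87) = 11328.0 / 134.64 ≈ 84.1 mL/min
Patient B: CrCl = (140 − 85) × 113 / (72 × 1.11) × 0.85 = 6215.0 / 79.92 × 0.85 ≈ 66.1 mL/min
|84.1 − 66.1| = 18.0 mL/min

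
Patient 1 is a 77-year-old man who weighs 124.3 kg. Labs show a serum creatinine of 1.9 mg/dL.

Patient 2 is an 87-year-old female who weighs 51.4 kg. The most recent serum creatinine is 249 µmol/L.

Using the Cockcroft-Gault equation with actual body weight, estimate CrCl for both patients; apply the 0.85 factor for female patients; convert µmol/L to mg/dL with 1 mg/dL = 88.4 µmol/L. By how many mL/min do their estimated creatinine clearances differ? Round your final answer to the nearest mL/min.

Patient 1: CrCl = (140 − 77) × 124.3 / (72 × 1.9) = 7830.9 / 136.80 ≈ 57.2 mL/min
Patient 2: SCr = 249 / 88.4 = 2.817 mg/dL
Patient 2: CrCl = (140 − 87) × 51.4 / (72 × 2.817) × 0.85 = 2724.2 / 202.82 × 0.85 ≈ 11.4 mL/min
|57.2 − 11.4| = 45.8 mL/min

46 mL/min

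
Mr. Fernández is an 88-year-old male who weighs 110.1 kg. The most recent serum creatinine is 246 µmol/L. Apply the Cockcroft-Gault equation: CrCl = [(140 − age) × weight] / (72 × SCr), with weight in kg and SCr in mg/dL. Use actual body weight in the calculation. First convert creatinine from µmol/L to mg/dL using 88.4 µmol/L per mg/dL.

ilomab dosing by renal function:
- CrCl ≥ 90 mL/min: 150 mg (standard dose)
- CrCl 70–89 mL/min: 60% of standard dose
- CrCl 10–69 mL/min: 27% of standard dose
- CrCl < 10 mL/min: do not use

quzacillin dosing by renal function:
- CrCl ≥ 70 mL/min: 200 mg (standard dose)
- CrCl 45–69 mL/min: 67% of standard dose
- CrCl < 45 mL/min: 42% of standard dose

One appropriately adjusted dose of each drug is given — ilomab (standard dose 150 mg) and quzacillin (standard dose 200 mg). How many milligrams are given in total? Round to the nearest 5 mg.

SCr = 246 / 88.4 = 2.783 mg/dL
CrCl = (140 − 88) × 110.1 / (72 × 2.783) = 5725.2 / 200.38 ≈ 28.6 mL/min
CrCl ≈ 29 mL/min.
ilomab: 10–69 mL/min → 27% of 150 mg = 40.5 mg.
quzacillin: < 45 mL/min → 42% of 200 mg = 84 mg.
Total = 40.5 + 84 = 124.5 mg.

125 mg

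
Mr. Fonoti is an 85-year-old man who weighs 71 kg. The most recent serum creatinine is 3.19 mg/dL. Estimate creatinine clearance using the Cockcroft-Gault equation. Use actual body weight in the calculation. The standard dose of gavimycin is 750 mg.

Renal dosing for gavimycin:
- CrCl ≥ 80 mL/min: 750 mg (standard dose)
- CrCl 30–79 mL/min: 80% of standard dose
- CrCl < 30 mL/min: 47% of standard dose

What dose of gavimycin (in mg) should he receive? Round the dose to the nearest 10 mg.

350 mg

CrCl = (140 − 85) × 71 / (72 × 3.19) = 3905.0 / 229.68 ≈ 17.0 mL/min
CrCl ≈ 17 mL/min → bracket < 30 mL/min.
47% of 750 mg = 352.5 mg → 350 mg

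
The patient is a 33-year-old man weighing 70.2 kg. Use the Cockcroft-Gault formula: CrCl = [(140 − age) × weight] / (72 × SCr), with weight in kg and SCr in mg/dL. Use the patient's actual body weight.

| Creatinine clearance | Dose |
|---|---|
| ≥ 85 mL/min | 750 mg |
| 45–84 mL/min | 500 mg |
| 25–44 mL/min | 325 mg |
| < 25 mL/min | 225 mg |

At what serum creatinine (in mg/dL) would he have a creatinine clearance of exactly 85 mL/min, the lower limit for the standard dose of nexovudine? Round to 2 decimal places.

Standard dose requires CrCl ≥ 85 mL/min.
Set (140 − 33) × 70.2 / (72 × SCr) = 85
SCr = (140 − 33) × 70.2 / (72 × 85) = 1.227 mg/dL

1.23 mg/dL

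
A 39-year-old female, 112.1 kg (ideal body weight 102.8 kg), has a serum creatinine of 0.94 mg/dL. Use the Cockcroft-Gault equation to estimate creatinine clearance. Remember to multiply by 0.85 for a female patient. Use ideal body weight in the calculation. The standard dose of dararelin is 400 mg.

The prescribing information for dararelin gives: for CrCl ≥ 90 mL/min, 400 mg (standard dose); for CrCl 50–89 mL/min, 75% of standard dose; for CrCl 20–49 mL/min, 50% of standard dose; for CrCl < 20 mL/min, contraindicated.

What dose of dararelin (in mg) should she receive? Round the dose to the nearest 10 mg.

CrCl = (140 − 39) × 102.8 / (72 × 0.94) × 0.85 = 10382.8 / 67.68 × 0.85 ≈ 130.4 mL/min
CrCl ≈ 130 mL/min → bracket ≥ 90 mL/min.
100% of 400 mg = 400 mg

400 mg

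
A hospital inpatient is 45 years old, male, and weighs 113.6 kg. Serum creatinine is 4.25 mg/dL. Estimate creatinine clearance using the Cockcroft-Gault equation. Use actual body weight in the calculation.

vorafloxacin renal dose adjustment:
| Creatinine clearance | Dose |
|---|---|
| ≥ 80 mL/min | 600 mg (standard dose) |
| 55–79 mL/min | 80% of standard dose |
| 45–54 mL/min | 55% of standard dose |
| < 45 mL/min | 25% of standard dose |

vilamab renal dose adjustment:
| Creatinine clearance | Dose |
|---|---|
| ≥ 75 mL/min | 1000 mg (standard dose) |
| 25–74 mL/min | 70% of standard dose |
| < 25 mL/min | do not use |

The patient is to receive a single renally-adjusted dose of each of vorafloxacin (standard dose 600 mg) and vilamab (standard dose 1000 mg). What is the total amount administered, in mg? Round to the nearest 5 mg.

CrCl = (140 − 45) × 113.6 / (72 × 4.25) = 10792.0 / 306.00 ≈ 35.3 mL/min
CrCl ≈ 35 mL/min.
vorafloxacin: < 45 mL/min → 25% of 600 mg = 150 mg.
vilamab: 25–74 mL/min → 70% of 1000 mg = 700 mg.
Total = 150 + 700 = 850 mg.

850 mg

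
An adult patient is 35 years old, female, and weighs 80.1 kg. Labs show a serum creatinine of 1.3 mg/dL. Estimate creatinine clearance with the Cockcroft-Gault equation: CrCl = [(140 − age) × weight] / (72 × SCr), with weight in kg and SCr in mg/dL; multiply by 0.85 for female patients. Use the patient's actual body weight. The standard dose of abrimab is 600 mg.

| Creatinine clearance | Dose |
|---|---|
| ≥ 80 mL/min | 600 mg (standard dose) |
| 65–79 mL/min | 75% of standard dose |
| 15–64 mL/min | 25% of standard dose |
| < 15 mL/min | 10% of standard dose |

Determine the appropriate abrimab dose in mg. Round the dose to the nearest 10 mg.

CrCl = (140 − 35) × 80.1 / (72 × 1.3) × 0.85 = 8410.5 / 93.60 × 0.85 ≈ 76.4 mL/min
CrCl ≈ 76 mL/min → bracket 65–79 mL/min.
75% of 600 mg = 450 mg

450 mg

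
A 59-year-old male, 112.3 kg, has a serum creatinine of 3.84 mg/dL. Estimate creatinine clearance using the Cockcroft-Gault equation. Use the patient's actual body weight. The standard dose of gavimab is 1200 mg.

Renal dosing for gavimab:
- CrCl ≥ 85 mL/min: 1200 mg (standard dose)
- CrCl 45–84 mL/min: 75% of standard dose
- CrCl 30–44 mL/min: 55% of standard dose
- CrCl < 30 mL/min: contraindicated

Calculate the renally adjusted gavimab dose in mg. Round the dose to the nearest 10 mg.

CrCl = (140 − 59) × 112.3 / (72 × 3.84) = 9096.3 / 276.48 ≈ 32.9 mL/min
CrCl ≈ 33 mL/min → bracket 30–44 mL/min.
55% of 1200 mg = 660 mg

660 mg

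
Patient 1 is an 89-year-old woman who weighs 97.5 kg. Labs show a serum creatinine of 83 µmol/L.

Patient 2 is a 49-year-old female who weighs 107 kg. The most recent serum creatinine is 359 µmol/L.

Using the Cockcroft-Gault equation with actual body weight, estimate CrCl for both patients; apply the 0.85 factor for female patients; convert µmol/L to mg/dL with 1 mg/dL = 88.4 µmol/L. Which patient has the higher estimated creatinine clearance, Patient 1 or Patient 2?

Patient 1

Patient 1: SCr = 83 / 88.4 = 0.939 mg/dL
Patient 1: CrCl = (140 − 89) × 97.5 / (72 × 0.939) × 0.85 = 4972.5 / 67.61 × 0.85 ≈ 62.5 mL/min
Patient 2: SCr = 359 / 88.4 = 4.061 mg/dL
Patient 2: CrCl = (140 − 49) × 107 / (72 × 4.061) × 0.85 = 9737.0 / 292.39 × 0.85 ≈ 28.3 mL/min
62.5 vs 28.3 mL/min → Patient 1 is higher.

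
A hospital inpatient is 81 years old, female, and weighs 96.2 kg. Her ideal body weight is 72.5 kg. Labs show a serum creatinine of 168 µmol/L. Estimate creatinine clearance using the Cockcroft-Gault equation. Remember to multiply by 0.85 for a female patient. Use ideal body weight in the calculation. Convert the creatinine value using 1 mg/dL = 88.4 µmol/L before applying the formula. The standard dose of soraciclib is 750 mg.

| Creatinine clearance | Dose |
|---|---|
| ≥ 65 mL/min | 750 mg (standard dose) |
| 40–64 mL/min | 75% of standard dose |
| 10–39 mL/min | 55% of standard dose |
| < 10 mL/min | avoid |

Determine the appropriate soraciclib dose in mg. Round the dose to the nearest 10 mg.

SCr = 168 / 88.4 = 1.9 mg/dL
CrCl = (140 − 81) × 72.5 / (72 × 1.9) × 0.85 = 4277.5 / 136.80 × 0.85 ≈ 26.6 mL/min
CrCl ≈ 27 mL/min → bracket 10–39 mL/min.
55% of 750 mg = 412.5 mg → 410 mg

410 mg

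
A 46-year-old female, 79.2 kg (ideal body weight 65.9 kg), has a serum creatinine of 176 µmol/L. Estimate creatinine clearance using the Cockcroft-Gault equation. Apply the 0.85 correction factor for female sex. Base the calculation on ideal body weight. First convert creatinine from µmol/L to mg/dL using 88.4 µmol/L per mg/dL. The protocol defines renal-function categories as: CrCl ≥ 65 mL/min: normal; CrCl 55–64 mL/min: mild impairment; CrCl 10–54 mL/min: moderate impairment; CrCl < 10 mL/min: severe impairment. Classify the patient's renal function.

moderate impairment

SCr = 176 / 88.4 = 1.991 mg/dL
CrCl = (140 − 46) × 65.9 / (72 × 1.991) × 0.85 = 6194.6 / 143.35 × 0.85 ≈ 36.7 mL/min
37 mL/min falls in the 'moderate impairment' range.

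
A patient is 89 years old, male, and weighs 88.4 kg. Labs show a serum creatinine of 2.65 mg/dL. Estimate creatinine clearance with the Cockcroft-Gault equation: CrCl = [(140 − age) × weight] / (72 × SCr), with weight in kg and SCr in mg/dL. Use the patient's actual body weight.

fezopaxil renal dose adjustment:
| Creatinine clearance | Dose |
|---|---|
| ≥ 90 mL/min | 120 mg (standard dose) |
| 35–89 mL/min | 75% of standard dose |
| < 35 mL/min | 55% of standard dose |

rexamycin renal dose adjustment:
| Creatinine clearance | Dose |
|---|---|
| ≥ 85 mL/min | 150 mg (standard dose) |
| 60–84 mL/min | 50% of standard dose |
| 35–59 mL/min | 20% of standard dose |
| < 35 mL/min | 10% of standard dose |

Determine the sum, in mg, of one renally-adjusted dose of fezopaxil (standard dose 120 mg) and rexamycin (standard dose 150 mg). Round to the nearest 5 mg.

CrCl = (140 − 89) × 88.4 / (72 × 2.65) = 4508.4 / 190.80 ≈ 23.6 mL/min
CrCl ≈ 24 mL/min.
fezopaxil: < 35 mL/min → 55% of 120 mg = 66 mg.
rexamycin: < 35 mL/min → 10% of 150 mg = 15 mg.
Total = 66 + 15 = 81 mg.

80 mg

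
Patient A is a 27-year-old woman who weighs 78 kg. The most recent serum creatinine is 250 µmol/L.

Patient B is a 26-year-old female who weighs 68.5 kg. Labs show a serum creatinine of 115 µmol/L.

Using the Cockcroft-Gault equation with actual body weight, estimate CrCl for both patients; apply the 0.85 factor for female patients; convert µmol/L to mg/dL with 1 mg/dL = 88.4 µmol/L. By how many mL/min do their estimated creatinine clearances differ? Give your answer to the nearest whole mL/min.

34 mL/min

Patient A: SCr = 250 / 88.4 = 2.828 mg/dL
Patient A: CrCl = (140 − 27) × 78 / (72 × 2.828) × 0.85 = 8814.0 / 203.62 × 0.85 ≈ 36.8 mL/min
Patient B: SCr = 115 / 88.4 = 1.301 mg/dL
Patient B: CrCl = (140 − 26) × 68.5 / (72 × 1.301) × 0.85 = 7809.0 / 93.67 × 0.85 ≈ 70.9 mL/min
|36.8 − 70.9| = 34.1 mL/min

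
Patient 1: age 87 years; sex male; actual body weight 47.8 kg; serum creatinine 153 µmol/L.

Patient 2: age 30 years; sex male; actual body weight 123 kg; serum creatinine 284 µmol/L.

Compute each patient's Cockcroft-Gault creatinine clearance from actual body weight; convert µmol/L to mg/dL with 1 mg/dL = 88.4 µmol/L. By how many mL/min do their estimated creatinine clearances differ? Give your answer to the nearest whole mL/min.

Patient 1: SCr = 153 / 88.4 = 1.731 mg/dL
Patient 1: CrCl = (140 − 87) × 47.8 / (72 × 1.731) = 2533.4 / 124.63 ≈ 20.3 mL/min
Patient 2: SCr = 284 / 88.4 = 3.213 mg/dL
Patient 2: CrCl = (140 − 30) × 123 / (72 × 3.213) = 13530.0 / 231.34 ≈ 58.5 mL/min
|20.3 − 58.5| = 38.2 mL/min

38 mL/min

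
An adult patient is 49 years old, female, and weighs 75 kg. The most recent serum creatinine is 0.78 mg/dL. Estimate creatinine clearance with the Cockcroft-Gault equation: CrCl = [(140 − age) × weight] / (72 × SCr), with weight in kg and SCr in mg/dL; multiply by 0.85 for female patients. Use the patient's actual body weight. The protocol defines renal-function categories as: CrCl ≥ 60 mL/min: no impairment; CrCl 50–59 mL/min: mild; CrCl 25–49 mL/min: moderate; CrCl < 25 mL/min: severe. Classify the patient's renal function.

CrCl = (140 − 49) × 75 / (72 × 0.78) × 0.85 = 6825.0 / 56.16 × 0.85 ≈ 103.3 mL/min
103 mL/min falls in the 'no impairment' range.

no impairment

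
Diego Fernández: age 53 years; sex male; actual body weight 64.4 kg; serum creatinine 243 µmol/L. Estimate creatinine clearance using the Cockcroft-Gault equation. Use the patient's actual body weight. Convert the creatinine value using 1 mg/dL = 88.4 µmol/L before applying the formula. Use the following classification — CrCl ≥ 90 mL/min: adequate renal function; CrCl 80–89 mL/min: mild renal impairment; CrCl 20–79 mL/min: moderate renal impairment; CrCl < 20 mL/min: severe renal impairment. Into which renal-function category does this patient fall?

moderate renal impairment

SCr = 243 / 88.4 = 2.749 mg/dL
CrCl = (140 − 53) × 64.4 / (72 × 2.749) = 5602.8 / 197.93 ≈ 28.3 mL/min
28 mL/min falls in the 'moderate renal impairment' range.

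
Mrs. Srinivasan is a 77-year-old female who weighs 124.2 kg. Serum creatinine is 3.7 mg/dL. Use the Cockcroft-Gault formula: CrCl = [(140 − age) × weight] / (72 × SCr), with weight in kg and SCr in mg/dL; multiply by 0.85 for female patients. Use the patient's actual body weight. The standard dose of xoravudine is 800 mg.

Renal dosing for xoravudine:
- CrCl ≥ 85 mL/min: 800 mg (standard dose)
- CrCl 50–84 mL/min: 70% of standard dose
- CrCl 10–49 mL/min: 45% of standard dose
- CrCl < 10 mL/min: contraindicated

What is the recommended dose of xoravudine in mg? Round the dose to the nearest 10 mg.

CrCl = (140 − 77) × 124.2 / (72 × 3.7) × 0.85 = 7824.6 / 266.40 × 0.85 ≈ 25.0 mL/min
CrCl ≈ 25 mL/min → bracket 10–49 mL/min.
45% of 800 mg = 360 mg

360 mg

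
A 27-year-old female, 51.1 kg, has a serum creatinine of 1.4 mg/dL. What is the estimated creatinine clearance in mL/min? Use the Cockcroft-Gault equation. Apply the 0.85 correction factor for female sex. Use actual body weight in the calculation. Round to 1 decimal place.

CrCl = (140 − 27) × 51.1 / (72 × 1.4) × 0.85 = 5774.3 / 100.80 × 0.85 ≈ 48.7 mL/min

48.7 mL/min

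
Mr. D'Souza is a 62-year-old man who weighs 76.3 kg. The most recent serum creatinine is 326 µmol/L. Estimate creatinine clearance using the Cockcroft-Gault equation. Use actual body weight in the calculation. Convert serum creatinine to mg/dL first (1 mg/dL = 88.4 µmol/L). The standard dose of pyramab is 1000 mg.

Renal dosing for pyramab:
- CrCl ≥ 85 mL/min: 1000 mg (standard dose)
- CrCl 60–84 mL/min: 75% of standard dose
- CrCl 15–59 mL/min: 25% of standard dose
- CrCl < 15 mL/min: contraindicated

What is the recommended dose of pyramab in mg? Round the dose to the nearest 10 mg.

250 mg

SCr = 326 / 88.4 = 3.688 mg/dL
CrCl = (140 − 62) × 76.3 / (72 × 3.688) = 5951.4 / 265.54 ≈ 22.4 mL/min
CrCl ≈ 22 mL/min → bracket 15–59 mL/min.
25% of 1000 mg = 250 mg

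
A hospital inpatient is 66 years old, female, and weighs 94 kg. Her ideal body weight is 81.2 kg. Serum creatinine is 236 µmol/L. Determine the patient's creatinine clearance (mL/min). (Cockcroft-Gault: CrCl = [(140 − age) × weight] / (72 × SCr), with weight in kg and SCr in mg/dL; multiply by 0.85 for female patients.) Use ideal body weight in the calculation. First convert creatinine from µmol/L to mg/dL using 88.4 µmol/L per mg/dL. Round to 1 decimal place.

SCr = 236 / 88.4 = 2.67 mg/dL
CrCl = (140 − 66) × 81.2 / (72 × 2.67) × 0.85 = 6008.8 / 192.24 × 0.85 ≈ 26.6 mL/min

26.6 mL/min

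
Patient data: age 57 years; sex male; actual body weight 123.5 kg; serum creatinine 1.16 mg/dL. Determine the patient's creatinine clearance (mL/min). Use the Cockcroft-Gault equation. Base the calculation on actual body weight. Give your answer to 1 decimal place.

CrCl = (140 − 57) × 123.5 / (72 × 1.16) = 10250.5 / 83.52 ≈ 122.7 mL/min

122.7 mL/min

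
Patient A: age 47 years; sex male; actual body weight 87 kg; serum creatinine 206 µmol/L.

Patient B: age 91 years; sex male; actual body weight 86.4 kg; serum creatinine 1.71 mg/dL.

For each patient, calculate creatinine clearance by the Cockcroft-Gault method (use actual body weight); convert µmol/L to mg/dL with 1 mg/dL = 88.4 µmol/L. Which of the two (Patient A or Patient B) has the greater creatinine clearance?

Patient A: SCr = 206 / 88.4 = 2.33 mg/dL
Patient A: CrCl = (140 − 47) × 87 / (72 × 2.33) = 8091.0 / 167.76 ≈ 48.2 mL/min
Patient B: CrCl = (140 − 91) × 86.4 / (72 × 1.71) = 4233.6 / 123.12 ≈ 34.4 mL/min
48.2 vs 34.4 mL/min → Patient A is higher.

Patient A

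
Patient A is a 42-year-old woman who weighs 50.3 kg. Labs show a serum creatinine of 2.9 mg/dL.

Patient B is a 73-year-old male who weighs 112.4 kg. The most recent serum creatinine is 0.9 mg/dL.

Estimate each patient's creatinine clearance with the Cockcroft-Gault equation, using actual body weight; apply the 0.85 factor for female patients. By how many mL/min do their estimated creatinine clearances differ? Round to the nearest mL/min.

Patient A: CrCl = (140 − 42) × 50.3 / (72 × 2.9) × 0.85 = 4929.4 / 208.80 × 0.85 ≈ 20.1 mL/min
Patient B: CrCl = (140 − 73) × 112.4 / (72 × 0.9) = 7530.8 / 64.80 ≈ 116.2 mL/min
|20.1 − 116.2| = 96.1 mL/min

96 mL/min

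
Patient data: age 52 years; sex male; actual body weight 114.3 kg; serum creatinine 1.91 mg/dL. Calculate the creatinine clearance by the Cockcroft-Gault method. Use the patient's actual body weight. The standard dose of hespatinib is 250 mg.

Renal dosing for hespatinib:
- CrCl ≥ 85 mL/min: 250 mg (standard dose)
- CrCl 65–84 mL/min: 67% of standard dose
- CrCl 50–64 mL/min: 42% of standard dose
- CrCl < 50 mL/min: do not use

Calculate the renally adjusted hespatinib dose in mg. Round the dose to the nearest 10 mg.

170 mg

CrCl = (140 − 52) × 114.3 / (72 × 1.91) = 10058.4 / 137.52 ≈ 73.1 mL/min
CrCl ≈ 73 mL/min → bracket 65–84 mL/min.
67% of 250 mg = 167.5 mg → 170 mg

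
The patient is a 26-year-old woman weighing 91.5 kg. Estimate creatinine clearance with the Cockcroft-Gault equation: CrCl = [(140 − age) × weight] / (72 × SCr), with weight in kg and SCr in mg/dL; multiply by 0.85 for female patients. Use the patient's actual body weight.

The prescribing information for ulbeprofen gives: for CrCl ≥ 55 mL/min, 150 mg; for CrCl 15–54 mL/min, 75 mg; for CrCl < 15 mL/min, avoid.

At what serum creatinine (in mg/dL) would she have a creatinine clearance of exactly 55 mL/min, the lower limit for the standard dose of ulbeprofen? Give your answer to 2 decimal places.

Standard dose requires CrCl ≥ 55 mL/min.
Set (140 − 26) × 91.5 × 0.85 / (72 × SCr) = 55
SCr = (140 − 26) × 91.5 × 0.85 / (72 × 55) = 2.239 mg/dL

2.24 mg/dL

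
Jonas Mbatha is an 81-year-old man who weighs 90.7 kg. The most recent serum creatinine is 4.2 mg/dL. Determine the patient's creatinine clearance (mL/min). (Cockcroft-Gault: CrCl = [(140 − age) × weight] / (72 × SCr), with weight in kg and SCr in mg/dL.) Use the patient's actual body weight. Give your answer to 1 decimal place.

17.7 mL/min

CrCl = (140 − 81) × 90.7 / (72 × 4.2) = 5351.3 / 302.40 ≈ 17.7 mL/min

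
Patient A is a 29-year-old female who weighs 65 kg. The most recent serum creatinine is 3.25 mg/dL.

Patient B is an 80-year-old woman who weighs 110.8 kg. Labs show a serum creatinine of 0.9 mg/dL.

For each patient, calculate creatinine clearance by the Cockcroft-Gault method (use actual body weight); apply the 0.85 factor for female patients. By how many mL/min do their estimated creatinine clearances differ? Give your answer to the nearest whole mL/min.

Patient A: CrCl = (140 − 29) × 65 / (72 × 3.25) × 0.85 = 7215.0 / 234.00 × 0.85 ≈ 26.2 mL/min
Patient B: CrCl = (140 − 80) × 110.8 / (72 × 0.9) × 0.85 = 6648.0 / 64.80 × 0.85 ≈ 87.2 mL/min
|26.2 − 87.2| = 61.0 mL/min

61 mL/min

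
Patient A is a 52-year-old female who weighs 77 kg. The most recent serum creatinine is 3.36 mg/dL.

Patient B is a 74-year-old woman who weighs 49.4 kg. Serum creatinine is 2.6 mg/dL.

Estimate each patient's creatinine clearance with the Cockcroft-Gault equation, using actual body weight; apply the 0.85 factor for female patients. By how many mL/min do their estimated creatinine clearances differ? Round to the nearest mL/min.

9 mL/min

Patient A: CrCl = (140 − 52) × 77 / (72 × 3.36) × 0.85 = 6776.0 / 241.92 × 0.85 ≈ 23.8 mL/min
Patient B: CrCl = (140 − 74) × 49.4 / (72 × 2.6) × 0.85 = 3260.4 / 187.20 × 0.85 ≈ 14.8 mL/min
|23.8 − 14.8| = 9.0 mL/min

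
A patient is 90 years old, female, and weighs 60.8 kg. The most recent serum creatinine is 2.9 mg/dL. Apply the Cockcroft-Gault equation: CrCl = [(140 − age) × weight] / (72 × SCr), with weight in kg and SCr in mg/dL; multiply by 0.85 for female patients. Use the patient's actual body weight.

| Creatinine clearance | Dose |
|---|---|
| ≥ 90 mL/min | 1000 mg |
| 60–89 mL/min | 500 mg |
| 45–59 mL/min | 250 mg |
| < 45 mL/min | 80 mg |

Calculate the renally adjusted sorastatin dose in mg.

CrCl = (140 − 90) × 60.8 / (72 × 2.9) × 0.85 = 3040.0 / 208.80 × 0.85 ≈ 12.4 mL/min
CrCl ≈ 12 mL/min → bracket < 45 mL/min.
Dose for this bracket: 80 mg.

80 mg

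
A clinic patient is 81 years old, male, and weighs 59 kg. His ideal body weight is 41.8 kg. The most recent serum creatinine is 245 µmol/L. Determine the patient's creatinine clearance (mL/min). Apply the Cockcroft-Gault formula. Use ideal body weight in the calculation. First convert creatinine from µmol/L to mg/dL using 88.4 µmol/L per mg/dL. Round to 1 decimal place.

12.4 mL/min

SCr = 245 / 88.4 = 2.771 mg/dL
CrCl = (140 − 81) × 41.8 / (72 × 2.771) = 2466.2 / 199.51 ≈ 12.4 mL/min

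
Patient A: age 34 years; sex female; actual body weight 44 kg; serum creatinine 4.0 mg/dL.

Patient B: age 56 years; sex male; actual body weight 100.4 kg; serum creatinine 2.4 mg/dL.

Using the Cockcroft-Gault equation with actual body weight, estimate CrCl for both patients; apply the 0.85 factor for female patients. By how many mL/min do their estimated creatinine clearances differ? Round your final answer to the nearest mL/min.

Patient A: CrCl = (140 − 34) × 44 / (72 × 4) × 0.85 = 4664.0 / 288.00 × 0.85 ≈ 13.8 mL/min
Patient B: CrCl = (140 − 56) × 100.4 / (72 × 2.4) = 8433.6 / 172.80 ≈ 48.8 mL/min
|13.8 − 48.8| = 35.0 mL/min

35 mL/min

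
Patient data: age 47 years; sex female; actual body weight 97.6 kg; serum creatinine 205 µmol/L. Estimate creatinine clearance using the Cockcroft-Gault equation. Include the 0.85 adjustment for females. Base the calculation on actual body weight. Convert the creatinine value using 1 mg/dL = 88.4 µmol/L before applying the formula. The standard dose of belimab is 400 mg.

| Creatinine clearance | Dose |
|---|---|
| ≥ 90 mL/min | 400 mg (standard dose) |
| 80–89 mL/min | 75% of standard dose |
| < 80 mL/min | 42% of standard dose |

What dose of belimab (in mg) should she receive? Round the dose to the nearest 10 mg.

SCr = 205 / 88.4 = 2.319 mg/dL
CrCl = (140 − 47) × 97.6 / (72 × 2.319) × 0.85 = 9076.8 / 166.97 × 0.85 ≈ 46.2 mL/min
CrCl ≈ 46 mL/min → bracket < 80 mL/min.
42% of 400 mg = 168 mg → 170 mg

170 mg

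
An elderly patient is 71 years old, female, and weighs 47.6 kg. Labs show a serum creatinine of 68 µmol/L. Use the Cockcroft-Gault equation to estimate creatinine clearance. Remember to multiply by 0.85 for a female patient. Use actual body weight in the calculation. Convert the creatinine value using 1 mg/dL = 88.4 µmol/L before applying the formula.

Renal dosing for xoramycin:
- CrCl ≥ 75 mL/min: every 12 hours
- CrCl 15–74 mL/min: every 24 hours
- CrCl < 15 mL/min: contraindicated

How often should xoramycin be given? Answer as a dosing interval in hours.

every 24 hours

SCr = 68 / 88.4 = 0.769 mg/dL
CrCl = (140 − 71) × 47.6 / (72 × 0.769) × 0.85 = 3284.4 / 55.37 × 0.85 ≈ 50.4 mL/min
CrCl ≈ 50 mL/min → bracket 15–74 mL/min → every 24 hours.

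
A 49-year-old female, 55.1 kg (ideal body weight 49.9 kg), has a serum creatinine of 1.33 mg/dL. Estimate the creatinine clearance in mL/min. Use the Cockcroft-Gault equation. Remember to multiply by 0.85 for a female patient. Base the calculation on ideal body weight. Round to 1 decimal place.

CrCl = (140 − 49) × 49.9 / (72 × 1.33) × 0.85 = 4540.9 / 95.76 × 0.85 ≈ 40.3 mL/min

40.3 mL/min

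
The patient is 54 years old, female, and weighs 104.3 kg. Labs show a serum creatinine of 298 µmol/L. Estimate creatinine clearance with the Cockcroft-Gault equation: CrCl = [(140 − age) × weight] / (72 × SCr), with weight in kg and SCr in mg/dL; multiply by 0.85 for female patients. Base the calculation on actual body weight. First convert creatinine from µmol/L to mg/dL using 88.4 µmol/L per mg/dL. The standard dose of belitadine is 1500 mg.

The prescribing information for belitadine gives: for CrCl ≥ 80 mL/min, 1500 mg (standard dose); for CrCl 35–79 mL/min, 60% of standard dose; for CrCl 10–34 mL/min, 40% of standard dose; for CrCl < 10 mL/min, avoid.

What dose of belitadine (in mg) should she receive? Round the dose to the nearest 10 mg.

600 mg

SCr = 298 / 88.4 = 3.371 mg/dL
CrCl = (140 − 54) × 104.3 / (72 × 3.371) × 0.85 = 8969.8 / 242.71 × 0.85 ≈ 31.4 mL/min
CrCl ≈ 31 mL/min → bracket 10–34 mL/min.
40% of 1500 mg = 600 mg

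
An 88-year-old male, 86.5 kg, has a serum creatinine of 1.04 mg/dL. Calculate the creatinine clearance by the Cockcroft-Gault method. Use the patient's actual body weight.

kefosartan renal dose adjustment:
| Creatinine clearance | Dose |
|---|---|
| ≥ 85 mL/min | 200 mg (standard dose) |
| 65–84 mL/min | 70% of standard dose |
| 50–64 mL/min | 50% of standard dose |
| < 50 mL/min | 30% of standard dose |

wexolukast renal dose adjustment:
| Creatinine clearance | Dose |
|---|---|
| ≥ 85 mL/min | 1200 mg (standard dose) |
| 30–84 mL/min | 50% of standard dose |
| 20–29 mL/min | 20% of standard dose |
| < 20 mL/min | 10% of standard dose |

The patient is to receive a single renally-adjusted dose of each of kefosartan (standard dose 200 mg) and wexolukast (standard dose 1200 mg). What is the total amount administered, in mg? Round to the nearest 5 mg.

700 mg

CrCl = (140 − 88) × 86.5 / (72 × 1.04) = 4498.0 / 74.88 ≈ 60.1 mL/min
CrCl ≈ 60 mL/min.
kefosartan: 50–64 mL/min → 50% of 200 mg = 100 mg.
wexolukast: 30–84 mL/min → 50% of 1200 mg = 600 mg.
Total = 100 + 600 = 700 mg.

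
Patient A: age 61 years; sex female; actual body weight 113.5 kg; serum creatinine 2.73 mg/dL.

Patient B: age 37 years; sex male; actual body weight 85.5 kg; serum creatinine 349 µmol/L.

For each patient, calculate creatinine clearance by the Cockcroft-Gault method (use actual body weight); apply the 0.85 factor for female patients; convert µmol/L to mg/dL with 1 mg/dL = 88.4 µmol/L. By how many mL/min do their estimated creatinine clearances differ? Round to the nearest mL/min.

Patient A: CrCl = (140 − 61) × 113.5 / (72 × 2.73) × 0.85 = 8966.5 / 196.56 × 0.85 ≈ 38.8 mL/min
Patient B: SCr = 349 / 88.4 = 3.948 mg/dL
Patient B: CrCl = (140 − 37) × 85.5 / (72 × 3.948) = 8806.5 / 284.26 ≈ 31.0 mL/min
|38.8 − 31.0| = 7.8 mL/min

8 mL/min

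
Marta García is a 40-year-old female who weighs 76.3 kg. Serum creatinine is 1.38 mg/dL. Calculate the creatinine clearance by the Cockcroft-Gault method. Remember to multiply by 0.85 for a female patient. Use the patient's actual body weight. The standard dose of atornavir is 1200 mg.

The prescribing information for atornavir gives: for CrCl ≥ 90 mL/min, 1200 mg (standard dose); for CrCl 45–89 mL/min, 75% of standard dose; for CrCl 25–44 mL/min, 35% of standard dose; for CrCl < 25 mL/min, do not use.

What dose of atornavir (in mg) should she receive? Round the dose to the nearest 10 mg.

900 mg

CrCl = (140 − 40) × 76.3 / (72 × 1.38) × 0.85 = 7630.0 / 99.36 × 0.85 ≈ 65.3 mL/min
CrCl ≈ 65 mL/min → bracket 45–89 mL/min.
75% of 1200 mg = 900 mg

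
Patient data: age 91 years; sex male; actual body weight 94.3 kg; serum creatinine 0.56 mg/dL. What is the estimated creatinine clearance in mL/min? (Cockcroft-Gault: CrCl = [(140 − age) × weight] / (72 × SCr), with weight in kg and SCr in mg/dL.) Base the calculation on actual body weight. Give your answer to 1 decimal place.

114.6 mL/min

CrCl = (140 − 91) × 94.3 / (72 × 0.56) = 4620.7 / 40.32 ≈ 114.6 mL/min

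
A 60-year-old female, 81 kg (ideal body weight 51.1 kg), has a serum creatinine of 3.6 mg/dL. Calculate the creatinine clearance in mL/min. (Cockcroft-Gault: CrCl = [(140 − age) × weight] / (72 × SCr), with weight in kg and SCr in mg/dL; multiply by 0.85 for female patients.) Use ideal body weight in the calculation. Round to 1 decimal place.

CrCl = (140 − 60) × 51.1 / (72 × 3.6) × 0.85 = 4088.0 / 259.20 × 0.85 ≈ 13.4 mL/min

13.4 mL/min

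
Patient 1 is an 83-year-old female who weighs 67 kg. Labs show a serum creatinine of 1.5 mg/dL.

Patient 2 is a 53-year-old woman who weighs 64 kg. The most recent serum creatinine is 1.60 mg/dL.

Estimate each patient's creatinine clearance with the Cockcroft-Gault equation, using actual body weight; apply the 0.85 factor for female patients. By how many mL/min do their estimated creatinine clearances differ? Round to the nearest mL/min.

11 mL/min

Patient 1: CrCl = (140 − 83) × 67 / (72 × 1.5) × 0.85 = 3819.0 / 108.00 × 0.85 ≈ 30.1 mL/min
Patient 2: CrCl = (140 − 53) × 64 / (72 × 1.6) × 0.85 = 5568.0 / 115.20 × 0.85 ≈ 41.1 mL/min
|30.1 − 41.1| = 11.0 mL/min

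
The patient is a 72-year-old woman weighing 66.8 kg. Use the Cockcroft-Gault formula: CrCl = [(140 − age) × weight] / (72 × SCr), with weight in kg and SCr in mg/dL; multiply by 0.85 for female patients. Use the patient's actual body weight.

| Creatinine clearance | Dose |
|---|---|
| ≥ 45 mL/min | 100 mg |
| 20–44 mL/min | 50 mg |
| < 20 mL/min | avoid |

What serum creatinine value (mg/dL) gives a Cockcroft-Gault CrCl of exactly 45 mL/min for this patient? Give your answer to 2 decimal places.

1.19 mg/dL

Standard dose requires CrCl ≥ 45 mL/min.
Set (140 − 72) × 66.8 × 0.85 / (72 × SCr) = 45
SCr = (140 − 72) × 66.8 × 0.85 / (72 × 45) = 1.192 mg/dL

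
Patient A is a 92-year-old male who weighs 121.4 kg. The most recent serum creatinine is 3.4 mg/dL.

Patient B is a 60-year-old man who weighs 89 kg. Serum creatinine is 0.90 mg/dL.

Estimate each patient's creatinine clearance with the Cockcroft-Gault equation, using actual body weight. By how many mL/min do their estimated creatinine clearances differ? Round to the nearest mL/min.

86 mL/min

Patient A: CrCl = (140 − 92) × 121.4 / (72 × 3.4) = 5827.2 / 244.80 ≈ 23.8 mL/min
Patient B: CrCl = (140 − 60) × 89 / (72 × 0.9) = 7120.0 / 64.80 ≈ 109.9 mL/min
|23.8 − 109.9| = 86.1 mL/min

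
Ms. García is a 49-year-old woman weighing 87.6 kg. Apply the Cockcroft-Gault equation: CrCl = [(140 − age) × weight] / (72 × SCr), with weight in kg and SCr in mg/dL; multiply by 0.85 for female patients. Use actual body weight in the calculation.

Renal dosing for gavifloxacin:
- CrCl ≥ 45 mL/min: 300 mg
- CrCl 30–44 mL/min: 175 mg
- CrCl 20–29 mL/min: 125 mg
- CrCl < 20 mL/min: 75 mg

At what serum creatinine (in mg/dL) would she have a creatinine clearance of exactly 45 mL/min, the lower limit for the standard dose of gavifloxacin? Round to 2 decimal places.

2.09 mg/dL

Standard dose requires CrCl ≥ 45 mL/min.
Set (140 − 49) × 87.6 × 0.85 / (72 × SCr) = 45
SCr = (140 − 49) × 87.6 × 0.85 / (72 × 45) = 2.091 mg/dL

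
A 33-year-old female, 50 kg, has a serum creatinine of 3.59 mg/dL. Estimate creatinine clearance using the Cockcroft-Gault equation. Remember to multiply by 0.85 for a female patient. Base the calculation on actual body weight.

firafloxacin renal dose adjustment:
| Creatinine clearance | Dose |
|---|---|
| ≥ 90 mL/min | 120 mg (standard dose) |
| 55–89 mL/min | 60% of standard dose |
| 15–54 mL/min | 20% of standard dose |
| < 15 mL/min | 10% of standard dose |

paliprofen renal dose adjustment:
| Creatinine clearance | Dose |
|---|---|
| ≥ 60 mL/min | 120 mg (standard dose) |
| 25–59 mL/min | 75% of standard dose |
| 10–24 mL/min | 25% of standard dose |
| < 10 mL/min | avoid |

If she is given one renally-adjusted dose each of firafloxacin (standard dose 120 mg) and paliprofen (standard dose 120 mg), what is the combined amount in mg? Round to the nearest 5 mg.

55 mg

CrCl = (140 − 33) × 50 / (72 × 3.59) × 0.85 = 5350.0 / 258.48 × 0.85 ≈ 17.6 mL/min
CrCl ≈ 18 mL/min.
firafloxacin: 15–54 mL/min → 20% of 120 mg = 24 mg.
paliprofen: 10–24 mL/min → 25% of 120 mg = 30 mg.
Total = 24 + 30 = 54 mg.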